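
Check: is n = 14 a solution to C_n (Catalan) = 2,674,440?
Yes

Solution: C_14 = C(28,14)/(14+1) = 40,116,600/15 = 2,674,440, which equals 2,674,440.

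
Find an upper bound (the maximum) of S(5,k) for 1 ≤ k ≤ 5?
25

Reasoning: Row S(5,k) for k = 1..5 (via S(n,k) = k·S(n−1,k) + S(n−1,k−1)): 1, 15, 25, 10, 1. The row is unimodal; maximum at k = 3: 25.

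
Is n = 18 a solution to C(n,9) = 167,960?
No

Reasoning: C(18,9) = 18·17·16·15·14·13·12·11·10/9! = 17,643,225,600/362,880 = 48,620, which does not equal 167,960.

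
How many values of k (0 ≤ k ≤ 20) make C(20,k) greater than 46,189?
7

Row 20 is unimodal and symmetric about k=20/2. C(20,6)=38,760 ≤ 46,189; C(20,7)=77,520 > 46,189; by symmetry C(20,k) > 46,189 for k = 7..13. That's 13 - 7 + 1 = 7 values.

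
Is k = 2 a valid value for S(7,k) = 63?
Yes

Solution: S(7,2) = 2·S(6,2) + S(6,1) = 2·31 + 1 = 63, which equals 63.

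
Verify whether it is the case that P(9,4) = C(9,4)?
P(9,4) = 3,024 but C(9,4) = 126; they differ by a factor of 4! = 24, so the statement does not hold.

Answer: False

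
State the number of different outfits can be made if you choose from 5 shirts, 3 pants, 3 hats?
45

Reasoning: By the multiplication principle: 5 × 3 × 3 = 45.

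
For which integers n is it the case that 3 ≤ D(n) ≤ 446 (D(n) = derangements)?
Using D(n) = (n−1)[D(n−1) + D(n−2)] with D(1)=0, D(2)=1: D(3)=2; D(4)=9; D(5)=44; D(6)=265; D(7)=1,854. So valid n = 4, 5, 6.
Final answer: 4, 5, 6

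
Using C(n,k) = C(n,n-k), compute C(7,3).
35

Working:
C(7,3) = C(7,4) = 35.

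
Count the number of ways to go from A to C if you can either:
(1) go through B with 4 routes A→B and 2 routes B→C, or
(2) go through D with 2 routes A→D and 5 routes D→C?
Route via B: 4×2=8. Route via D: 2×5=10. Total: 18.
Final answer: 18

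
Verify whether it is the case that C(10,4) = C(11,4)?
False

Reasoning: LHS = C(10,4) = 210; RHS = C(11,4) = 330. 210 ≠ 330, so the statement does not hold.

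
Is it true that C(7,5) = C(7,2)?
Symmetry C(n,k) = C(n,n-k): C(7,5) = 21 and C(7,2) = 21. Both sides agree, so the statement holds.

Answer: True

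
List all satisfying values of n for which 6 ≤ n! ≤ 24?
3, 4

Solution: n! is strictly increasing; 3! = 6 and 4! = 24, so valid n = 3, 4.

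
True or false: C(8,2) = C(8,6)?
True

Solution: Symmetry C(n,k) = C(n,n-k): C(8,2) = 28 and C(8,6) = 28. Both sides agree, so the statement holds.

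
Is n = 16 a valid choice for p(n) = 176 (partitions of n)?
No

Pentagonal recurrence p(n) = p(n−1) + p(n−2) − p(n−5) − p(n−7) + …: p(16) = p(15) + p(14) − p(11) − p(9) + p(4) + p(1) = 176 + 135 − 56 − 30 + 5 + 1 = 231, which does not equal 176.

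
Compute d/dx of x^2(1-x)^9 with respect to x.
2x^1(1-x)^9 - 9x^2(1-x)^8

Reasoning: Product rule: 2x^{1}(1-x)^{9} + x^2·(-9)(1-x)^{8}.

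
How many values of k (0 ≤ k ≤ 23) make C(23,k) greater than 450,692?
8

Solution: Row 23 is unimodal and symmetric about k=23/2. C(23,7)=245,157 ≤ 450,692; C(23,8)=490,314 > 450,692; by symmetry C(23,k) > 450,692 for k = 8..15. That's 15 - 8 + 1 = 8 values.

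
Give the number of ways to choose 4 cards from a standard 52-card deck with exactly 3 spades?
11,154

Reasoning: 13 spades and 39 non-spades: C(13,3) × C(39,1) = 286 × 39 = 11,154.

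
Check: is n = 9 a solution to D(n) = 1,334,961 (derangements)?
No

Working:
D(9) = (9-1)·[D(8) + D(7)] = 8·[14,833 + 1,854] = 133,496, which does not equal 1,334,961.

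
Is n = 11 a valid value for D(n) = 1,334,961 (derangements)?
No

Working:
D(11) = (11-1)·[D(10) + D(9)] = 10·[1,334,961 + 133,496] = 14,684,570, which does not equal 1,334,961.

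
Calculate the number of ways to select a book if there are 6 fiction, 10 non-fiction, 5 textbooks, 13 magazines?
34

Reasoning: By the addition principle: 6 + 10 + 5 + 13 = 34.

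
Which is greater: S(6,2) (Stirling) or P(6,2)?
S(6,2)

Reasoning: S(6,2) = 2·S(5,2) + S(5,1) = 2·15 + 1 = 31; P(6,2) = 30.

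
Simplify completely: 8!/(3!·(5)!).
This is C(8,3) = 56.
Final answer: 56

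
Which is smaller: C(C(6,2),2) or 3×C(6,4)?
3×C(6,4)

Explanation: C(C(6,2),2)=105, 3×C(6,4)=45.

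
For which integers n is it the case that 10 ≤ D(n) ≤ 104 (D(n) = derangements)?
5

Solution: Using D(n) = (n−1)[D(n−1) + D(n−2)] with D(1)=0, D(2)=1: D(4)=9; D(5)=44; D(6)=265. So valid n = 5.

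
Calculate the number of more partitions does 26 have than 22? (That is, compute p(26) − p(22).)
Pentagonal recurrence p(n) = p(n−1) + p(n−2) − p(n−5) − p(n−7) + …: p(26) = p(25) + p(24) − p(21) − p(19) + p(14) + p(11) − p(4) − p(0) = 1,958 + 1,575 − 792 − 490 + 135 + 56 − 5 − 1 = 2,436.
p(22) = p(21) + p(20) − p(17) − p(15) + p(10) + p(7) − p(0) = 792 + 627 − 297 − 176 + 42 + 15 − 1 = 1,002.
Difference = 2,436 − 1,002 = 1,434.

Answer: 1,434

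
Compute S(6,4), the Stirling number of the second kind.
Using the Stirling recurrence: S(n,k) = k·S(n-1,k) + S(n-1,k-1)
S(6,4) = 4·S(5,4) + S(5,3)
         = 4·10 + 25
         = 40 + 25
         = 65
Final answer: 65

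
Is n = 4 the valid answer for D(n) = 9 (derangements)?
Yes

Explanation: D(4) = (4-1)·[D(3) + D(2)] = 3·[2 + 1] = 9, which equals 9.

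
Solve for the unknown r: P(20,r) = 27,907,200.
P(20,r) = 20·19·…·(20−r+1), a product of r factors. Multiplying down from 20: 20 = 20; 20·19 = 380; 20·19·18 = 6,840; 20·19·18·17 = 116,280; 20·19·18·17·16 = 1,860,480; 20·19·18·17·16·15 = 27,907,200 ✓ (6 factors). So r = 6.

Answer: 6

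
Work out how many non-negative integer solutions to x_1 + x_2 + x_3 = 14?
C(14+3-1, 3-1) = 120.
Final answer: 120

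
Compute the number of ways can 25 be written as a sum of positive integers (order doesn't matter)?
1,958

Reasoning: Pentagonal recurrence p(n) = p(n−1) + p(n−2) − p(n−5) − p(n−7) + …: p(25) = p(24) + p(23) − p(20) − p(18) + p(13) + p(10) − p(3) = 1,575 + 1,255 − 627 − 385 + 101 + 42 − 3 = 1,958.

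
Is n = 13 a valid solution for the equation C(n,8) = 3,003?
C(13,8) = 13·12·11·10·9·8·7·6/8! = 51,891,840/40,320 = 1,287, which does not equal 3,003.

Answer: No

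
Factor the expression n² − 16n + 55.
(n − 5)(n − 11)

Seek roots whose sum is 16 and product is 55: (5, 11). So n² − 16n + 55 = (n − 5)(n − 11).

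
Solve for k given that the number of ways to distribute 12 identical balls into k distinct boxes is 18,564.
7

Explanation: Stars and bars: the count is C(12+k−1, k−1), increasing in k. k=5: C(16,4) = 1,820, k=6: C(17,5) = 6,188, k=7: C(18,6) = 18,564 ✓. So k = 7.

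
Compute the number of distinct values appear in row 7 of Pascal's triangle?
4

Explanation: Row 7 has entries C(7,0)..C(7,7); by symmetry C(7,k)=C(7,7-k), giving 4 distinct values.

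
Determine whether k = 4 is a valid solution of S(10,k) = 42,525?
S(10,4) = 4·S(9,4) + S(9,3) = 4·7,770 + 3,025 = 34,105, which does not equal 42,525.

Answer: No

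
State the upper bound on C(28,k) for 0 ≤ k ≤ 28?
40,116,600

Explanation: Maximum at k = 14: C(28,14) = 40,116,600.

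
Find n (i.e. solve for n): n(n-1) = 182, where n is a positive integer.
n² − n − 182 = 0, so n = (1 ± √(1 + 4·182))/2 = (1 ± √729)/2 = (1 ± 27)/2, i.e. n = 14 or n = -13. Taking the positive root, n = 14 (check: 14×13 = 182).

Answer: 14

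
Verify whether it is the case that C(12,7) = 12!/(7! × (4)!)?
False

The correct denominator is 7!×5!, giving C(12,7) = 792; the stated RHS is 12!/(7!×4!) = 3,960 ≠ 792, so the statement does not hold.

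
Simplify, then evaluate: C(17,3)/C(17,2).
5

Working:
C(n,k+1)/C(n,k) = (n−k)/(k+1). Here (17−2)/(2+1) = 15/3 = 5.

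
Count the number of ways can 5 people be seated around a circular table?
24

Circular arrangements: (5-1)! = 24.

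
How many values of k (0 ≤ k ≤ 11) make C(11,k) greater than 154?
6

Reasoning: Row 11 is unimodal and symmetric about k=11/2. C(11,2)=55 ≤ 154; C(11,3)=165 > 154; by symmetry C(11,k) > 154 for k = 3..8. That's 8 - 3 + 1 = 6 values.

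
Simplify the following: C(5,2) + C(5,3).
20

Working:
By Pascal's identity: C(6,3) = 20.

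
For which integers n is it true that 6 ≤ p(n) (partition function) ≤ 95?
Tabulating p(n) via p(n) = p(n−1) + p(n−2) − p(n−5) − p(n−7) + …: p(4)=5; p(5)=7; p(6)=11; p(7)=15; p(8)=22; p(9)=30; p(10)=42; p(11)=56; p(12)=77; p(13)=101. So valid n = 5, 6, 7, 8, 9, 10, 11, 12.

Answer: 5, 6, 7, 8, 9, 10, 11, 12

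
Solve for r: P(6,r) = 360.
4

Solution: P(6,r) = 6·5·…·(6−r+1), a product of r factors. Multiplying down from 6: 6 = 6; 6·5 = 30; 6·5·4 = 120; 6·5·4·3 = 360 ✓ (4 factors). So r = 4.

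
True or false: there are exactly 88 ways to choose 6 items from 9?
False

Working:
C(9,6) = 84 ≠ 88.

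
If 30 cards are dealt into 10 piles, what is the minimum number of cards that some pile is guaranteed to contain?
3

Explanation: Pigeonhole: ⌈30/10⌉ = 3.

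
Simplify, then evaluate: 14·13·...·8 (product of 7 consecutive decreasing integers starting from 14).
17,297,280

This is P(14,7) = 14!/(7)! = 17,297,280.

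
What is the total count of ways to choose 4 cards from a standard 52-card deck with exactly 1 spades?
118,807
13 spades and 39 non-spades: C(13,1) × C(39,3) = 13 × 9139 = 118,807.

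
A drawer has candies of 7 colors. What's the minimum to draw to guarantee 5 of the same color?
29

Working:
Worst case: 4 of each = 28. One more: 29.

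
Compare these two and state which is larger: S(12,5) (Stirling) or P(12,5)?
S(12,5)

Working:
S(12,5) = 5·S(11,5) + S(11,4) = 5·246,730 + 145,750 = 1,379,400; P(12,5) = 95,040.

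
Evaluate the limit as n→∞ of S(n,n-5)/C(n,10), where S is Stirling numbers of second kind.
The leading term of S(n,n-5) as a polynomial in n is (9)!!·C(n,10), so the ratio → (9)!! = 945.
Final answer: 945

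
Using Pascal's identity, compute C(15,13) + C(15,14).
120

Reasoning: C(15,13) + C(15,14) = C(16,14) = 120.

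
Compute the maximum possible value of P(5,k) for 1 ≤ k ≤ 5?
120

P(5,k) increases in k, so maximum at k = 5: 5! = 120.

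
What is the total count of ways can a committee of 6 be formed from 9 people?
84

Working:
C(9,6) = 9! / (6! × (9-6)!)
         = 9! / (6! × 3!)
         = 84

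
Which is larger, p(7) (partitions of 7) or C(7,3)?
C(7,3)

Working:
Pentagonal recurrence p(n) = p(n−1) + p(n−2) − p(n−5) − p(n−7) + …: p(7) = p(6) + p(5) − p(2) − p(0) = 11 + 7 − 2 − 1 = 15; C(7,3) = 35.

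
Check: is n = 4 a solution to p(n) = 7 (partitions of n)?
No

Reasoning: Pentagonal recurrence p(n) = p(n−1) + p(n−2) − p(n−5) − p(n−7) + …: p(4) = p(3) + p(2) = 3 + 2 = 5, which does not equal 7.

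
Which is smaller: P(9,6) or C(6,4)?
C(6,4)

P(9,6)=60,480, C(6,4)=15.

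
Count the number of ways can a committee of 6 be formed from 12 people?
C(12,6) = 12! / (6! × (12-6)!)
         = 12! / (6! × 6!)
         = 924
Final answer: 924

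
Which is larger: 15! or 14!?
15!=1,307,674,368,000, 14!=87,178,291,200. 15! > 14!.

Answer: 15!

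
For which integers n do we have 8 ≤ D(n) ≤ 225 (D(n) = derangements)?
4, 5
Using D(n) = (n−1)[D(n−1) + D(n−2)] with D(1)=0, D(2)=1: D(3)=2; D(4)=9; D(5)=44; D(6)=265. So valid n = 4, 5.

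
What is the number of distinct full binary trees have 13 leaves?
208,012

Working:
Using the Catalan number formula: C_n = C(2n, n) / (n+1)
C_12 = C(24, 12) / (12+1)
     = 2704156 / 13
     = 208,012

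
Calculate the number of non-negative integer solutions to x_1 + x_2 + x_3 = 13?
C(13+3-1, 3-1) = 105.
Final answer: 105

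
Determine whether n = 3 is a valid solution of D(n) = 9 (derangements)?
No

Explanation: D(3) = (3-1)·[D(2) + D(1)] = 2·[1 + 0] = 2, which does not equal 9.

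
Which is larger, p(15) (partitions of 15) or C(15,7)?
Pentagonal recurrence p(n) = p(n−1) + p(n−2) − p(n−5) − p(n−7) + …: p(15) = p(14) + p(13) − p(10) − p(8) + p(3) + p(0) = 135 + 101 − 42 − 22 + 3 + 1 = 176; C(15,7) = 6,435.
Final answer: C(15,7)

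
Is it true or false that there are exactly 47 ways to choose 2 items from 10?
False
C(10,2) = 45 ≠ 47.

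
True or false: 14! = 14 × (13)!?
True
By definition n! = n × (n-1)!, so 14! = 14 × 13!.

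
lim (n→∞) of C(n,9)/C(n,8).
C(n,9)/C(n,8) = (n-8)/9 → ∞ as n → ∞.

Answer: ∞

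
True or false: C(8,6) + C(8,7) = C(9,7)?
True

Solution: Pascal's identity C(n,k) + C(n,k+1) = C(n+1,k+1): 28 + 8 = 36 = C(9,7).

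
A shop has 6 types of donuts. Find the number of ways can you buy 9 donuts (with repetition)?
2,002

Reasoning: Stars and bars: C(9+6-1, 9) = C(14, 9) = 2,002.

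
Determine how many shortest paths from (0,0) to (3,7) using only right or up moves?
120

Choose 3 rights from 10 moves: C(10,3) = 120.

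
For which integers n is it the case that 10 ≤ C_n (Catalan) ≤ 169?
C_3=5; C_4=14; C_5=42; C_6=132; C_7=429. So valid n = 4, 5, 6.

Answer: 4, 5, 6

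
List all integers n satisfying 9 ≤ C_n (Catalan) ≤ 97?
4, 5
C_3=5; C_4=14; C_5=42; C_6=132. So valid n = 4, 5.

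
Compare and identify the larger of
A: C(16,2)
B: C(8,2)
A=C(16,2)=120, B=C(8,2)=28.
Final answer: A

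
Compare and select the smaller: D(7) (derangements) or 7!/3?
D(7) = (7-1)·[D(6) + D(5)] = 6·[265 + 44] = 1,854; 7!/3 = 5,040/3 = 1,680.
Final answer: 7!/3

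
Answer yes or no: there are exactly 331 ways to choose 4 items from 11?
No
C(11,4) = 330 ≠ 331.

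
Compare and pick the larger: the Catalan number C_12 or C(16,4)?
C_12

C_12 = C(24,12)/(12+1) = 2,704,156/13 = 208,012; C(16,4) = 1,820.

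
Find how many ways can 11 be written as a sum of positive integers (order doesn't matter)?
56

Explanation: Pentagonal recurrence p(n) = p(n−1) + p(n−2) − p(n−5) − p(n−7) + …: p(11) = p(10) + p(9) − p(6) − p(4) = 42 + 30 − 11 − 5 = 56.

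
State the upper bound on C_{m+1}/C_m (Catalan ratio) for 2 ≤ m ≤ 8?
17/5

C_{m+1}/C_m = 2(2m+1)/(m+2), which increases with m. Maximum at m = 8: 2·17/10 = 17/5.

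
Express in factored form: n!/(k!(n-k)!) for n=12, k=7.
C(12,7) = 792

Working:
This is the binomial coefficient C(12,7) = 792.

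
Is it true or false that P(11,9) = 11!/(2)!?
True

Solution: Permutation formula P(n,k) = n!/(n-k)!: 11!/2! = 39,916,800/2 = 19,958,400 = P(11,9). The statement holds.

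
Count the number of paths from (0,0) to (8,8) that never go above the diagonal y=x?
Counted by the Catalan number C_8: C_8 = C(16,8)/(8+1) = 12,870/9 = 1,430.
Final answer: 1,430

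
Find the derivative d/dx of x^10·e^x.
(10x^9 + x^10)e^x

Product rule: d/dx[x^10]·e^x + x^10·d/dx[e^x] = 10x^{9}e^x + x^10e^x.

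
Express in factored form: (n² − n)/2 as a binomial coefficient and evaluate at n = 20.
C(n,2); C(20,2) = 190

Solution: (n² − n)/2 = n(n−1)/2 = C(n,2). At n = 20: C(20,2) = 190.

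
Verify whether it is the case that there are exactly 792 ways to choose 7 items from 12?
True

Reasoning: C(12,7) = 792.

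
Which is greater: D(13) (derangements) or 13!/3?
D(13)

Working:
D(13) = (13-1)·[D(12) + D(11)] = 12·[176,214,841 + 14,684,570] = 2,290,792,932; 13!/3 = 6,227,020,800/3 = 2,075,673,600.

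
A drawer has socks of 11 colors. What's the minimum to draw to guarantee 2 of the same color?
12

Solution: Worst case: 1 of each = 11. One more: 12.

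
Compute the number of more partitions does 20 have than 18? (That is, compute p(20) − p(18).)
242

Pentagonal recurrence p(n) = p(n−1) + p(n−2) − p(n−5) − p(n−7) + …: p(20) = p(19) + p(18) − p(15) − p(13) + p(8) + p(5) = 490 + 385 − 176 − 101 + 22 + 7 = 627.
p(18) = p(17) + p(16) − p(13) − p(11) + p(6) + p(3) = 297 + 231 − 101 − 56 + 11 + 3 = 385.
Difference = 627 − 385 = 242.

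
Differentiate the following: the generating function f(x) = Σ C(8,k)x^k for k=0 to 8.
Σ k·C(8,k)x^(k-1) for k=1 to 8

Reasoning: Term-by-term differentiation gives Σ k·C(8,k)x^{k-1} for k=1 to 8.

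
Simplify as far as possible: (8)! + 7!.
45,360

Solution: (8)! + 7! = (8)·7! + 7! = (8+1)·7! = 9·7! = 45,360.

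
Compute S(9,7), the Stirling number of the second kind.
Using the Stirling recurrence: S(n,k) = k·S(n-1,k) + S(n-1,k-1)
S(9,7) = 7·S(8,7) + S(8,6)
         = 7·28 + 266
         = 196 + 266
         = 462
Final answer: 462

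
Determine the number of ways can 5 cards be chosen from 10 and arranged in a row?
30,240

Solution: P(10,5) = 10!/(10-5)! = 30,240.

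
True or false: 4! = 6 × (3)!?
4! = 4 × 3! = 24, but 6 × 3! = 36.

Answer: False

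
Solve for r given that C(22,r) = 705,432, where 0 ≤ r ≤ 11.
11

Explanation: C(22,r) is increasing for 0 ≤ r ≤ 11. Stepping up (C(22,r+1) = C(22,r)·(22−r)/(r+1)): C(22,1) = 22, C(22,2) = 231, C(22,3) = 1,540, C(22,4) = 7,315, C(22,5) = 26,334, C(22,6) = 74,613, C(22,7) = 170,544, C(22,8) = 319,770, C(22,9) = 497,420, C(22,10) = 646,646, C(22,11) = 705,432 ✓. So r = 11.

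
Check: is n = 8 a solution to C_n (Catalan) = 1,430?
C_8 = C(16,8)/(8+1) = 12,870/9 = 1,430, which equals 1,430.
Final answer: Yes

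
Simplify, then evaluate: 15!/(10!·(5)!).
3,003

Solution: This is C(15,10) = 3,003.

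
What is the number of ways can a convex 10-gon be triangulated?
1,430

Explanation: Using the Catalan number formula: C_n = C(2n, n) / (n+1)
C_8 = C(16, 8) / (8+1)
     = 12870 / 9
     = 1,430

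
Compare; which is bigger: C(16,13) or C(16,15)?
C(16,13)=560, C(16,15)=16.

Answer: C(16,13)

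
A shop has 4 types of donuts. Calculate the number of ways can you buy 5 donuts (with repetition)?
56
Stars and bars: C(5+4-1, 5) = C(8, 5) = 56.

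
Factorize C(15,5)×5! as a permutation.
P(15,5)

Reasoning: C(15,5)×5! = [15!/(5!(10)!)]×5! = 15!/(10)! = P(15,5) = 360,360.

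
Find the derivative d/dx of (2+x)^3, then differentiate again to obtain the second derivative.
6(2+x)^1

First derivative: 3(2+x)^{2}. Second derivative: 3·2·(2+x)^{1} = 6(2+x)^{1}.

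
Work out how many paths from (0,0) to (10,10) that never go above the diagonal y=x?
16,796

Solution: Counted by the Catalan number C_10: C_10 = C(20,10)/(10+1) = 184,756/11 = 16,796.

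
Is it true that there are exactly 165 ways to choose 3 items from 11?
True

Solution: C(11,3) = 165.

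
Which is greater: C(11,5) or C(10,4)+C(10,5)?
Equal

Solution: By Pascal's identity: C(11,5) = C(10,4)+C(10,5) = 462. Equal.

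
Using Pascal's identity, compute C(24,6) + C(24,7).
480,700

Explanation: C(24,6) + C(24,7) = C(25,7) = 480,700.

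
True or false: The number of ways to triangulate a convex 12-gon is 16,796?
True

Explanation: Triangulations of a convex 12-gon are counted by the Catalan number C_10: C_10 = C(20,10)/(10+1) = 184,756/11 = 16,796.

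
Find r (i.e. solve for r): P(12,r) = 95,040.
5

P(12,r) = 12·11·…·(12−r+1), a product of r factors. Multiplying down from 12: 12 = 12; 12·11 = 132; 12·11·10 = 1,320; 12·11·10·9 = 11,880; 12·11·10·9·8 = 95,040 ✓ (5 factors). So r = 5.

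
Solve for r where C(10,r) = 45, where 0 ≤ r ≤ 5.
2

Solution: C(10,r) is increasing for 0 ≤ r ≤ 5. Stepping up (C(10,r+1) = C(10,r)·(10−r)/(r+1)): C(10,1) = 10, C(10,2) = 45 ✓. So r = 2.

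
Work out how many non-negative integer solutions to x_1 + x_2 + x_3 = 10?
66

C(10+3-1, 3-1) = 66.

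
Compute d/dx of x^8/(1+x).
Quotient rule: [8x^{7}(1+x) - x^8]/(1+x)².

Answer: (8x^7(1+x) - x^8)/(1+x)²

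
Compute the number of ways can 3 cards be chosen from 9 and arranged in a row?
504
P(9,3) = 9!/(9-3)! = 504.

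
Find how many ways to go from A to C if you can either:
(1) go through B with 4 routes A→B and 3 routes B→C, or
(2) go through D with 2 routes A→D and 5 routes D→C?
22
Route via B: 4×3=12. Route via D: 2×5=10. Total: 22.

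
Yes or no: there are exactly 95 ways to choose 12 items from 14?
No

Working:
C(14,12) = 91 ≠ 95.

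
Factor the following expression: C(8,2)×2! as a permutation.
P(8,2)

Explanation: C(8,2)×2! = [8!/(2!(6)!)]×2! = 8!/(6)! = P(8,2) = 56.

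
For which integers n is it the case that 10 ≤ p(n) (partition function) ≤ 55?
Tabulating p(n) via p(n) = p(n−1) + p(n−2) − p(n−5) − p(n−7) + …: p(5)=7; p(6)=11; p(7)=15; p(8)=22; p(9)=30; p(10)=42; p(11)=56. So valid n = 6, 7, 8, 9, 10.
Final answer: 6, 7, 8, 9, 10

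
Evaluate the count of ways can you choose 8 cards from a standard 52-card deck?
752,538,150

C(52,8) = 752,538,150.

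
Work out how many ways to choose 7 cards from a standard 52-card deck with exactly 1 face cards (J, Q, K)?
46,060,560

Solution: 12 face cards and 40 non-face cards: C(12,1) × C(40,6) = 12 × 3,838,380 = 46,060,560.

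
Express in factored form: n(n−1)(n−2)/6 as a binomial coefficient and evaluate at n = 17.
C(n,3); C(17,3) = 680

Solution: n(n−1)(n−2)/6 = n!/(3!(n−3)!) = C(n,3). At n = 17: C(17,3) = 680.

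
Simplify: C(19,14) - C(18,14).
8,568
C(19,14) - C(18,14) = C(18,13) = 8,568.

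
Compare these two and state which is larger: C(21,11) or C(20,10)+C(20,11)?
Equal

Working:
By Pascal's identity: C(21,11) = C(20,10)+C(20,11) = 352,716. Equal.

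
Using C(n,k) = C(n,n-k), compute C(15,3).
455

Reasoning: C(15,3) = C(15,12) = 455.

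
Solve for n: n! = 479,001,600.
n! is strictly increasing. 10! = 3,628,800, 11! = 39,916,800, 12! = 479,001,600 ✓. So n = 12.
Final answer: 12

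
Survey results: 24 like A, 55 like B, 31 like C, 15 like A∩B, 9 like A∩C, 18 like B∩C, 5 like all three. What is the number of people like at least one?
|A∪B∪C| = 24+55+31-15-9-18+5 = 73.
Final answer: 73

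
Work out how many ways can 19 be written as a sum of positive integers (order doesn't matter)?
Pentagonal recurrence p(n) = p(n−1) + p(n−2) − p(n−5) − p(n−7) + …: p(19) = p(18) + p(17) − p(14) − p(12) + p(7) + p(4) = 385 + 297 − 135 − 77 + 15 + 5 = 490.

Answer: 490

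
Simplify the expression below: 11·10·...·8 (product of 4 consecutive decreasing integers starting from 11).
7,920

This is P(11,4) = 11!/(7)! = 7,920.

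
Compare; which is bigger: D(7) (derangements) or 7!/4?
D(7)

Reasoning: D(7) = (7-1)·[D(6) + D(5)] = 6·[265 + 44] = 1,854; 7!/4 = 5,040/4 = 1,260.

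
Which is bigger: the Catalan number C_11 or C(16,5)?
C_11
C_11 = C(22,11)/(11+1) = 705,432/12 = 58,786; C(16,5) = 4,368.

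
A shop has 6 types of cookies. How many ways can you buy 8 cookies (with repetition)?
1,287

Explanation: Stars and bars: C(8+6-1, 8) = C(13, 8) = 1,287.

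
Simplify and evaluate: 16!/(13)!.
This equals 16×15×14 = 3,360.
Final answer: 3,360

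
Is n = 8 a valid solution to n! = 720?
No

Working:
8! = 8·7! = 8·5,040 = 40,320, which does not equal 720.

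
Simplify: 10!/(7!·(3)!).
This is C(10,7) = 120.

Answer: 120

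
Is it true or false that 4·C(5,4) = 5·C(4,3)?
True

Absorption identity k·C(n,k) = n·C(n-1,k-1). LHS = 4·5 = 20; RHS = 5·4 = 20.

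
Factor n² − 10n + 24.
(n − 4)(n − 6)

Reasoning: Seek roots whose sum is 10 and product is 24: (4, 6). So n² − 10n + 24 = (n − 4)(n − 6).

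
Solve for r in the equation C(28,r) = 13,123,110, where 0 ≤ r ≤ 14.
C(28,r) is increasing for 0 ≤ r ≤ 14. Stepping up (C(28,r+1) = C(28,r)·(28−r)/(r+1)): C(28,1) = 28, C(28,2) = 378, C(28,3) = 3,276, C(28,4) = 20,475, C(28,5) = 98,280, C(28,6) = 376,740, C(28,7) = 1,184,040, C(28,8) = 3,108,105, C(28,9) = 6,906,900, C(28,10) = 13,123,110 ✓. So r = 10.

Answer: 10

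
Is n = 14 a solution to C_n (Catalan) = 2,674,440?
Yes

Solution: C_14 = C(28,14)/(14+1) = 40,116,600/15 = 2,674,440, which equals 2,674,440.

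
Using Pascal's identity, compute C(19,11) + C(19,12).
125,970

Reasoning: C(19,11) + C(19,12) = C(20,12) = 125,970.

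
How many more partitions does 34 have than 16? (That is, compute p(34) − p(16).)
Pentagonal recurrence p(n) = p(n−1) + p(n−2) − p(n−5) − p(n−7) + …: p(34) = p(33) + p(32) − p(29) − p(27) + p(22) + p(19) − p(12) − p(8) = 10,143 + 8,349 − 4,565 − 3,010 + 1,002 + 490 − 77 − 22 = 12,310.
p(16) = p(15) + p(14) − p(11) − p(9) + p(4) + p(1) = 176 + 135 − 56 − 30 + 5 + 1 = 231.
Difference = 12,310 − 231 = 12,079.
Final answer: 12,079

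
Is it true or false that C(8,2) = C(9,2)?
LHS = C(8,2) = 28; RHS = C(9,2) = 36. 28 ≠ 36, so the statement does not hold.

Answer: False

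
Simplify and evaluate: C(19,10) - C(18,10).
48,620

Working:
C(19,10) - C(18,10) = C(18,9) = 48,620.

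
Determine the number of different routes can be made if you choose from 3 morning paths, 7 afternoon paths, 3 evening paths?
63

By the multiplication principle: 3 × 7 × 3 = 63.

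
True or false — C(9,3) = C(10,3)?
False

LHS = C(9,3) = 84; RHS = C(10,3) = 120. 84 ≠ 120, so the statement does not hold.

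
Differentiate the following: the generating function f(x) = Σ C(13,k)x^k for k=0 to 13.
Term-by-term differentiation gives Σ k·C(13,k)x^{k-1} for k=1 to 13.
Final answer: Σ k·C(13,k)x^(k-1) for k=1 to 13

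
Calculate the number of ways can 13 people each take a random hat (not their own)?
2,290,792,932

Explanation: Using D(n) = (n-1)[D(n-1) + D(n-2)]:
D(13) = (13-1) × [D(12) + D(11)]
      = 12 × [176214841 + 14684570]
      = 12 × 190899411
      = 2,290,792,932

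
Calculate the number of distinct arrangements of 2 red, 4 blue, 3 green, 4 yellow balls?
Multinomial: 13!/(2! × 4! × 3! × 4!) = 900,900.

Answer: 900,900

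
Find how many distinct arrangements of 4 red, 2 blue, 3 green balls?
1,260
Multinomial: 9!/(4! × 2! × 3!) = 1,260.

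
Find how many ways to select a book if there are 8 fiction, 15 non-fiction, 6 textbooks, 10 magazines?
39

Explanation: By the addition principle: 8 + 15 + 6 + 10 = 39.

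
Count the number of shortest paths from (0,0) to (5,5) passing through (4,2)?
60

Reasoning: To (4,2): C(6,4)=15. From there: C(4,1)=4. Total: 60.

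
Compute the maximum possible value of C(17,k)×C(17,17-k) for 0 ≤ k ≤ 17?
C(17,k)·C(17,17-k) = C(17,k)², maximised at the centre k = 8: C(17,8)² = 590,976,100.
Final answer: 590,976,100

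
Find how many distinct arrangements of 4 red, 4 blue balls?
70

Reasoning: Multinomial: 8!/(4! × 4!) = 70.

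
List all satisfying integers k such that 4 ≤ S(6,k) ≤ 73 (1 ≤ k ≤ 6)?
2, 4, 5

Explanation: S(6,1)=1; S(6,2)=31; S(6,3)=90; S(6,4)=65; S(6,5)=15; S(6,6)=1. So valid k = 2, 4, 5.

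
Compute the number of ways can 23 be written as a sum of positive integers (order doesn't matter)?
1,255
Pentagonal recurrence p(n) = p(n−1) + p(n−2) − p(n−5) − p(n−7) + …: p(23) = p(22) + p(21) − p(18) − p(16) + p(11) + p(8) − p(1) = 1,002 + 792 − 385 − 231 + 56 + 22 − 1 = 1,255.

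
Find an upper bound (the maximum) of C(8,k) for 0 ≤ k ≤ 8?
Maximum at k = 4: C(8,4) = 70.

Answer: 70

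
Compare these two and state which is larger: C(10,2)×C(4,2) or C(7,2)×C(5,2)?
C(10,2)×C(4,2)
C(10,2)×C(4,2)=270, C(7,2)×C(5,2)=210.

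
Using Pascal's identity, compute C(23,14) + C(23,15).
1,307,504
C(23,14) + C(23,15) = C(24,15) = 1,307,504.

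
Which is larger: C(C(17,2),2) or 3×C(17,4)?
C(C(17,2),2)

C(C(17,2),2)=9,180, 3×C(17,4)=7,140.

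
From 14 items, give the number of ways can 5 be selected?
2,002

C(14,5) = 14! / (5! × (14-5)!)
         = 14! / (5! × 9!)
         = 2,002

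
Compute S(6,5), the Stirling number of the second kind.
15

Using the Stirling recurrence: S(n,k) = k·S(n-1,k) + S(n-1,k-1)
S(6,5) = 5·S(5,5) + S(5,4)
         = 5·1 + 10
         = 5 + 10
         = 15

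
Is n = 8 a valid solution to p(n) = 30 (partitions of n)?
Pentagonal recurrence p(n) = p(n−1) + p(n−2) − p(n−5) − p(n−7) + …: p(8) = p(7) + p(6) − p(3) − p(1) = 15 + 11 − 3 − 1 = 22, which does not equal 30.

Answer: No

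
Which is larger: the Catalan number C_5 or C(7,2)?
C_5 = C(10,5)/(5+1) = 252/6 = 42; C(7,2) = 21.

Answer: C_5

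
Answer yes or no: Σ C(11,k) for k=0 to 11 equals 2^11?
Binomial theorem: Σ C(11,k) = (1+1)^11 = 2^11 = 2,048; RHS 2^11 = 2,048.
Final answer: Yes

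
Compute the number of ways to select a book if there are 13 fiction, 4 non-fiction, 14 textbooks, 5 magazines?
By the addition principle: 13 + 4 + 14 + 5 = 36.
Final answer: 36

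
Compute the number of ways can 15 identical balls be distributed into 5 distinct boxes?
3,876

Reasoning: C(15+5-1, 5-1) = C(19, 4) = 3,876.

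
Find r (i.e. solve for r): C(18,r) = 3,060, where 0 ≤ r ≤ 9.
4

Working:
C(18,r) is increasing for 0 ≤ r ≤ 9. Stepping up (C(18,r+1) = C(18,r)·(18−r)/(r+1)): C(18,1) = 18, C(18,2) = 153, C(18,3) = 816, C(18,4) = 3,060 ✓. So r = 4.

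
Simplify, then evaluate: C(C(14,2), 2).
4,095

Working:
C(14,2) = 91, then C(91, 2) = 4,095.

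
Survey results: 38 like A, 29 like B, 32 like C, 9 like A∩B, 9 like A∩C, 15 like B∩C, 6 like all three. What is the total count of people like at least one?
72

|A∪B∪C| = 38+29+32-9-9-15+6 = 72.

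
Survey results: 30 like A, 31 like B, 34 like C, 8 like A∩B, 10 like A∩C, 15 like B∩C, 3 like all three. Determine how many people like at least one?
65

Solution: |A∪B∪C| = 30+31+34-8-10-15+3 = 65.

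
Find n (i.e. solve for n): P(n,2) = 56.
P(n,2) = n(n−1) is increasing in n; n(n−1) ≈ (n−0.5)^2 = 56 gives n ≈ 8.0. Check: P(6,2) = 30, P(7,2) = 42, P(8,2) = 56 ✓. So n = 8.

Answer: 8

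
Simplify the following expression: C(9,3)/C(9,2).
7/3

Explanation: C(n,k+1)/C(n,k) = (n−k)/(k+1). Here (9−2)/(2+1) = 7/3 = 7/3.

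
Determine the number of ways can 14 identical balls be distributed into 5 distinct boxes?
C(14+5-1, 5-1) = C(18, 4) = 3,060.
Final answer: 3,060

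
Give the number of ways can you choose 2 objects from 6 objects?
15

Working:
C(6,2) = 6! / (2! × (6-2)!)
         = 6! / (2! × 4!)
         = 15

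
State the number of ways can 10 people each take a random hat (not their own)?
1,334,961

Solution: Using D(n) = (n-1)[D(n-1) + D(n-2)]:
D(10) = (10-1) × [D(9) + D(8)]
      = 9 × [133496 + 14833]
      = 9 × 148329
      = 1,334,961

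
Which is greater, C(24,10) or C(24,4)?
C(24,10)=1,961,256, C(24,4)=10,626.
Final answer: C(24,10)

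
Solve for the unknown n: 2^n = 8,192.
13

Working:
8,192 = 1,024 × 8 = 2^10 × 2^3 = 2^13, so n = 13.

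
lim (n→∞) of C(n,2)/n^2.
1/2

Solution: C(n,2) ≈ n^2/2! for large n. Limit = 1/2! = 1/2.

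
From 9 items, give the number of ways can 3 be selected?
84
C(9,3) = 9! / (3! × (9-3)!)
         = 9! / (3! × 6!)
         = 84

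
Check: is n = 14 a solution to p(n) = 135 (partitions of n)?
Pentagonal recurrence p(n) = p(n−1) + p(n−2) − p(n−5) − p(n−7) + …: p(14) = p(13) + p(12) − p(9) − p(7) + p(2) = 101 + 77 − 30 − 15 + 2 = 135, which equals 135.
Final answer: Yes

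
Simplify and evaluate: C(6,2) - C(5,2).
5

C(6,2) - C(5,2) = C(5,1) = 5.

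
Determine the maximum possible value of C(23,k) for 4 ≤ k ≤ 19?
1,352,078

Working:
C(23,k) is maximised at the centre of the row: C(23,11) = 1,352,078.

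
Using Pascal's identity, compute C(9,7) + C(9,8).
45

C(9,7) + C(9,8) = C(10,8) = 45.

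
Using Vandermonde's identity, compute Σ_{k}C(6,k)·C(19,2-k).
300

Explanation: = C(6+19,2) = C(25,2) = 300.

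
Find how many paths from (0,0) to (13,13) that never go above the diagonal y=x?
742,900

Explanation: Counted by the Catalan number C_13: C_13 = C(26,13)/(13+1) = 10,400,600/14 = 742,900.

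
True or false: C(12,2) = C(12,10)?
True

Solution: C(12,2) = C(12,12-2) by the symmetry property; both equal 66.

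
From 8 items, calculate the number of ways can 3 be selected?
56

Reasoning: C(8,3) = 8! / (3! × (8-3)!)
         = 8! / (3! × 5!)
         = 56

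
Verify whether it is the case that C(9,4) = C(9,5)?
True

Solution: Symmetry C(n,k) = C(n,n-k): C(9,4) = 126 and C(9,5) = 126. Both sides agree, so the statement holds.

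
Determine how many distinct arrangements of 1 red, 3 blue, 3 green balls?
Multinomial: 7!/(1! × 3! × 3!) = 140.

Answer: 140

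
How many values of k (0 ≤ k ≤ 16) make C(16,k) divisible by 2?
15
Checking C(16,k) mod 2 for k = 0..16: divisible at k = 1, 2, 3, 4, 5, 6, 7, 8, 9, 10, 11, 12, 13, 14, 15. That's 15 values.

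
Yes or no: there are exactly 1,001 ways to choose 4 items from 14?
Yes

Explanation: C(14,4) = 1,001.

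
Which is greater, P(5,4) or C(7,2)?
P(5,4)

Explanation: P(5,4)=120, C(7,2)=21.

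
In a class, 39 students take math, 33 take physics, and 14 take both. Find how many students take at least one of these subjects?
58

Solution: |A∪B| = |A|+|B|-|A∩B| = 39+33-14 = 58.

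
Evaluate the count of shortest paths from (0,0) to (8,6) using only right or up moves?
3,003

Reasoning: Choose 8 rights from 14 moves: C(14,8) = 3,003.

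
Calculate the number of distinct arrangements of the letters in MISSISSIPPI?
34,650
Word has 11 letters (M=1, I=4, S=4, P=2). Arrangements: 11!/Π(k!) = 34,650.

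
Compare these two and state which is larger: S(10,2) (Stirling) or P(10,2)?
S(10,2)
S(10,2) = 2·S(9,2) + S(9,1) = 2·255 + 1 = 511; P(10,2) = 90.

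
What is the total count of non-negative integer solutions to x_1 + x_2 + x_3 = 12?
91

Explanation: C(12+3-1, 3-1) = 91.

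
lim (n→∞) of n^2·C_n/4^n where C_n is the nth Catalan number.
∞

Reasoning: C_n ~ 4^n/(n^(3/2)√π), so n^2·C_n/4^n ~ n^(2 − 3/2)/√π → ∞.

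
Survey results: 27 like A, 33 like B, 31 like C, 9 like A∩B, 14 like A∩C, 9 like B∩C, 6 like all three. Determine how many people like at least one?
65
|A∪B∪C| = 27+33+31-9-14-9+6 = 65.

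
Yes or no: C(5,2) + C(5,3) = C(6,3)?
Yes

Explanation: Pascal's identity: LHS = 10 + 10 = 20; RHS = C(6,3) = 20. Both sides agree, so the statement holds.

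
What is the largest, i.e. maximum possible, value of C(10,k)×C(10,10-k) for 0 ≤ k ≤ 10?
63,504

Working:
C(10,k)·C(10,10-k) = C(10,k)², maximised at the centre k = 5: C(10,5)² = 63,504.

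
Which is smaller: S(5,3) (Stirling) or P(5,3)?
S(5,3)

Solution: S(5,3) = 3·S(4,3) + S(4,2) = 3·6 + 7 = 25; P(5,3) = 60.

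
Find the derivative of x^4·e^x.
(4x^3 + x^4)e^x

Explanation: Product rule: d/dx[x^4]·e^x + x^4·d/dx[e^x] = 4x^{3}e^x + x^4e^x.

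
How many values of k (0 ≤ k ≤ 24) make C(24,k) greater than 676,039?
9

Working:
Row 24 is unimodal and symmetric about k=24/2. C(24,7)=346,104 ≤ 676,039; C(24,8)=735,471 > 676,039; by symmetry C(24,k) > 676,039 for k = 8..16. That's 16 - 8 + 1 = 9 values.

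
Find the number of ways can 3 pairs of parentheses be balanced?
Using the Catalan number formula: C_n = C(2n, n) / (n+1)
C_3 = C(6, 3) / (3+1)
     = 20 / 4
     = 5
Final answer: 5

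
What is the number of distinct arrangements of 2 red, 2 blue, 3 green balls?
Multinomial: 7!/(2! × 2! × 3!) = 210.
Final answer: 210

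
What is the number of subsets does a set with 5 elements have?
32

Reasoning: Each element can be included or excluded: 2^5 = 32.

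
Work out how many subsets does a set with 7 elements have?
128

Working:
Each element can be included or excluded: 2^7 = 128.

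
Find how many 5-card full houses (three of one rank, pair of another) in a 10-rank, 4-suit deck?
2,160

Solution: Triple rank: 10. Triple suits: C(4,3)=4. Pair rank: 9. Pair suits: C(4,2)=6. Total: 2,160.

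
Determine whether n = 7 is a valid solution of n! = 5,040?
Yes

Solution: 7! = 7·6! = 7·720 = 5,040, which equals 5,040.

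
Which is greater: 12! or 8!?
12!
12!=479,001,600, 8!=40,320. 12! > 8!.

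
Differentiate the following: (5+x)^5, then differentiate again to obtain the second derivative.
20(5+x)^3

First derivative: 5(5+x)^{4}. Second derivative: 5·4·(5+x)^{3} = 20(5+x)^{3}.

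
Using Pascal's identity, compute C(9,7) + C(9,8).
C(9,7) + C(9,8) = C(10,8) = 45.
Final answer: 45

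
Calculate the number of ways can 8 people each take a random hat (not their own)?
14,833
Using D(n) = (n-1)[D(n-1) + D(n-2)]:
D(8) = (8-1) × [D(7) + D(6)]
      = 7 × [1854 + 265]
      = 7 × 2119
      = 14,833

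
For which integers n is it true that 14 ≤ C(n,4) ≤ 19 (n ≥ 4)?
6

Reasoning: C(5,4)=5; C(6,4)=15; C(7,4)=35. So valid n = 6.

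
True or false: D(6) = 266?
False

Solution: Derangements of 6 elements: D(6) = (6-1)·[D(5) + D(4)] = 5·[44 + 9] = 265.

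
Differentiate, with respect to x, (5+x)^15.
Using the power rule: d/dx (5+x)^15 = 15(5+x)^{14}.

Answer: 15(5+x)^14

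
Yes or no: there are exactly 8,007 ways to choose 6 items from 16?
No

Explanation: C(16,6) = 8,008 ≠ 8007.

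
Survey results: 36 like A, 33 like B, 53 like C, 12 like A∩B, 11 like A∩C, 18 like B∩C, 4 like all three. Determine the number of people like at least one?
|A∪B∪C| = 36+33+53-12-11-18+4 = 85.

Answer: 85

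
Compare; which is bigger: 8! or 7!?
8!

Working:
8!=40,320, 7!=5,040. 8! > 7!.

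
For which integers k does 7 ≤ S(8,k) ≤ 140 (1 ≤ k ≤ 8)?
S(8,1)=1; S(8,2)=127; S(8,3)=966; S(8,4)=1,701; S(8,5)=1,050; S(8,6)=266; S(8,7)=28; S(8,8)=1. So valid k = 2, 7.
Final answer: 2, 7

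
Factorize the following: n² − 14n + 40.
Seek roots whose sum is 14 and product is 40: (4, 10). So n² − 14n + 40 = (n − 4)(n − 10).

Answer: (n − 4)(n − 10)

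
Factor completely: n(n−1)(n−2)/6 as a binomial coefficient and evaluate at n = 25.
C(n,3); C(25,3) = 2,300

Explanation: n(n−1)(n−2)/6 = n!/(3!(n−3)!) = C(n,3). At n = 25: C(25,3) = 2,300.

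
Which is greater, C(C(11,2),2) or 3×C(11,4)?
C(C(11,2),2)
C(C(11,2),2)=1,485, 3×C(11,4)=990.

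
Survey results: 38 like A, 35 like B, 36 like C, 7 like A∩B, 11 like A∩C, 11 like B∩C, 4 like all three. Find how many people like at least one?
84

|A∪B∪C| = 38+35+36-7-11-11+4 = 84.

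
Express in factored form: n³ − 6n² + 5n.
n(n − 1)(n − 5)

Explanation: n³ − 6n² + 5n = n(n² − 6n + 5) = n(n − 1)(n − 5).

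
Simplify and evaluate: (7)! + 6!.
5,760

Solution: (7)! + 6! = (7)·6! + 6! = (7+1)·6! = 8·6! = 5,760.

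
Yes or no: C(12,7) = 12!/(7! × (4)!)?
No

Working:
The correct denominator is 7!×5!, giving C(12,7) = 792; the stated RHS is 12!/(7!×4!) = 3,960 ≠ 792, so the statement does not hold.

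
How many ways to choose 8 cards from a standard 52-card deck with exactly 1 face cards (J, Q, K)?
223,722,720
12 face cards and 40 non-face cards: C(12,1) × C(40,7) = 12 × 18,643,560 = 223,722,720.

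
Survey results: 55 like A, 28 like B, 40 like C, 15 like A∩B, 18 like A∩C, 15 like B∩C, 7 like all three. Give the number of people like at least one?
|A∪B∪C| = 55+28+40-15-18-15+7 = 82.

Answer: 82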